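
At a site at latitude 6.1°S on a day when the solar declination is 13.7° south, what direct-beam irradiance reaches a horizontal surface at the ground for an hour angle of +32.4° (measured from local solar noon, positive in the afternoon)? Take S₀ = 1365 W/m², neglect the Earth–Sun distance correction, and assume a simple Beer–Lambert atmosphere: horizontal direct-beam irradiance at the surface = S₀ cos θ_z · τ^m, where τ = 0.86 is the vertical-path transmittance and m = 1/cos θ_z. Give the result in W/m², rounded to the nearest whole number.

959 W/m²

With φ = -6.1°, δ = -13.7°, H = 32.40°: sin φ sin δ = 0.0252, cos φ cos δ cos H = 0.8157, so cos θ_z = 0.8409.
Air mass m = 1/cos θ_z = 1/0.8409 = 1.189; τ^m = 0.86^1.189 = 0.8358.
Surface direct beam = 1365 × 0.8409 × 0.8358 = 959.36 W/m².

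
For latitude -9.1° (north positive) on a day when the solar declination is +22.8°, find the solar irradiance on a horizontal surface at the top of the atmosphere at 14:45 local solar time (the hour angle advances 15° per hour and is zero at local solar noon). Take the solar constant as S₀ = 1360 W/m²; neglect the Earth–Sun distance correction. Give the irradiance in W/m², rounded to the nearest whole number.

Hour angle H = 15° × (14.75 − 12) = 41.25°.
With φ = -9.1°, δ = 22.8°, H = 41.25°: sin φ sin δ = -0.0613, cos φ cos δ cos H = 0.6844, so cos θ_z = 0.6231.
Top-of-atmosphere irradiance = S₀ cos θ_z = 1360 × 0.6231 = 847.42 W/m².

847 W/m²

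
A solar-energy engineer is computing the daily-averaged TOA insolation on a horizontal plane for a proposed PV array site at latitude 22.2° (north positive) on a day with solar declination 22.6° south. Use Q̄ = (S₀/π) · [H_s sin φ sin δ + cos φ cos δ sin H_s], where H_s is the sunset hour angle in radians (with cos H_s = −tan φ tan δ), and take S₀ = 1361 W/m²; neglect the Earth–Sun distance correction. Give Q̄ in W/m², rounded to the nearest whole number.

277 W/m²

cos H_s = −tan(22.2°) · tan(-22.6°) = 0.1699, so H_s = arccos(0.1699) = 80.22°. In radians, H_s = 1.4001.
H_s sin φ sin δ = 1.4001 × 0.3778 × -0.3843 = -0.2033.
cos φ cos δ sin H_s = 0.9259 × 0.9232 × 0.9855 = 0.8424.
Q̄ = (1361/π) × (-0.2033 + 0.8424) = 433.22 × 0.6391 = 276.87 W/m².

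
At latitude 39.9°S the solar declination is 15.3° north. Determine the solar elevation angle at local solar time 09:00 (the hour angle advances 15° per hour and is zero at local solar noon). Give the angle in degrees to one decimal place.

20.7°

Hour angle H = 15° × (9 − 12) = -45.00°.
With φ = -39.9°, δ = 15.3°, H = -45.00°: sin φ sin δ = -0.1693, cos φ cos δ cos H = 0.5232, so cos θ_z = 0.3539.
θ_z = arccos(0.3539) = 69.27°, so the elevation is 90° − 69.27° = 20.73°.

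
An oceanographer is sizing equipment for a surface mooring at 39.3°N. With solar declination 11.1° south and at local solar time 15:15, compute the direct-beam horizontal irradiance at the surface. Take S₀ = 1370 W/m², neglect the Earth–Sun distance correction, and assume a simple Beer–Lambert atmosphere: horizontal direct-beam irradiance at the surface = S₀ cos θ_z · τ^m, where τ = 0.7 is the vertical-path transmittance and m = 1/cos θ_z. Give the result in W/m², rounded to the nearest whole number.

202 W/m²

Hour angle H = 15° × (15.25 − 12) = 48.75°.
cos θ_z = sin(39.3°) sin(-11.1°) + cos(39.3°) cos(-11.1°) cos(48.75°) = -0.1219 + 0.5007 = 0.3788.
Air mass m = 1/cos θ_z = 1/0.3788 = 2.640; τ^m = 0.7^2.640 = 0.3900.
Surface direct beam = 1370 × 0.3788 × 0.3900 = 202.39 W/m².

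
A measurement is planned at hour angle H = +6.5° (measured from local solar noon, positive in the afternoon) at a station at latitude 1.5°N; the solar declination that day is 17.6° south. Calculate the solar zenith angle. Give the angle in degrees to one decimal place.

cos θ_z = sin φ sin δ + cos φ cos δ cos H = (0.0262)(-0.3024) + (0.9997)(0.9532)(0.9936) = 0.9389.
θ_z = arccos(0.9389) = 20.13°.

20.1°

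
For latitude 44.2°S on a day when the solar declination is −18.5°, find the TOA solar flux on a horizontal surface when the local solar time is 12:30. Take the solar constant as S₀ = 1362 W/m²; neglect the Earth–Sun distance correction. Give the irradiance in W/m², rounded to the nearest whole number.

1219 W/m²

Hour angle H = 15° × (12.5 − 12) = 7.50°.
cos θ_z = sin(-44.2°) sin(-18.5°) + cos(-44.2°) cos(-18.5°) cos(7.50°) = 0.2212 + 0.6740 = 0.8952.
Top-of-atmosphere irradiance = S₀ cos θ_z = 1362 × 0.8952 = 1219.26 W/m².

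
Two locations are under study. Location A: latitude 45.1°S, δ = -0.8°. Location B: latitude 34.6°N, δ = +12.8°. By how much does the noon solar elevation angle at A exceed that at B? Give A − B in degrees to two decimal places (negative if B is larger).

A: 90° − |-45.1 − (-0.8)| = 45.70°.
B: 90° − |34.6 − (12.8)| = 68.20°.
A − B = 45.70 − 68.20 = -22.50°.

-22.50°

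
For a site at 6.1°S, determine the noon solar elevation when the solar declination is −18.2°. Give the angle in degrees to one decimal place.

At local solar noon the hour angle is zero, so the elevation is 90° − |φ − δ| = 90° − |-6.1° − (-18.2°)| = 90° − 12.1° = 77.9°.

77.9°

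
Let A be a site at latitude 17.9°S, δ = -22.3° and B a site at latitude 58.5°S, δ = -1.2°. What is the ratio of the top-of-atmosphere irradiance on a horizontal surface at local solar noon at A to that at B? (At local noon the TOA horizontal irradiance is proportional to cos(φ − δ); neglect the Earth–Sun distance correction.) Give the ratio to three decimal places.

A: cos θ_z = cos(-17.9° − (-22.3°)) = 0.9971.
B: cos θ_z = cos(-58.5° − (-1.2°)) = 0.5402.
Ratio A/B = 0.9971 / 0.5402 = 1.8458.

1.846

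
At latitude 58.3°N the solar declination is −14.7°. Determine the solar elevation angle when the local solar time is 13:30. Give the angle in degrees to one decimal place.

14.7°

Hour angle H = 15° × (13.5 − 12) = 22.50°.
With φ = 58.3°, δ = -14.7°, H = 22.50°: sin φ sin δ = -0.2159, cos φ cos δ cos H = 0.4696, so cos θ_z = 0.2537.
θ_z = arccos(0.2537) = 75.30°, so the elevation is 90° − 75.30° = 14.70°.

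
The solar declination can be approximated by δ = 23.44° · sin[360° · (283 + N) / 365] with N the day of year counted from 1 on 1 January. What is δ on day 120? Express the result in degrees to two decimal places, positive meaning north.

+14.26°

360 × (283 + 120) / 365 = 397.479°; sin(397.479°) = 0.6085.
δ = 23.44 × 0.6085 = 14.263° ≈ +14.26°.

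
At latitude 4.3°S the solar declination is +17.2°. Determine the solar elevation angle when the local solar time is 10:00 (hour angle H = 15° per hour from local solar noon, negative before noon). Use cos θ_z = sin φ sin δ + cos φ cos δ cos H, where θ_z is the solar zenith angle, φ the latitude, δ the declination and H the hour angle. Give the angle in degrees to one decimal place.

Hour angle H = 15° × (10 − 12) = -30.00°.
cos θ_z = sin φ sin δ + cos φ cos δ cos H = (-0.0750)(0.2957) + (0.9972)(0.9553)(0.8660) = 0.8028.
θ_z = arccos(0.8028) = 36.60°, so the elevation is 90° − 36.60° = 53.40°.

53.4°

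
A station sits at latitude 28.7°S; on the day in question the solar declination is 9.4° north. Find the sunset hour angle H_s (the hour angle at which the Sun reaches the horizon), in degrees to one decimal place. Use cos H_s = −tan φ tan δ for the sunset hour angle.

84.8°

cos H_s = −tan(-28.7°) · tan(9.4°) = 0.0906, so H_s = arccos(0.0906) = 84.80°.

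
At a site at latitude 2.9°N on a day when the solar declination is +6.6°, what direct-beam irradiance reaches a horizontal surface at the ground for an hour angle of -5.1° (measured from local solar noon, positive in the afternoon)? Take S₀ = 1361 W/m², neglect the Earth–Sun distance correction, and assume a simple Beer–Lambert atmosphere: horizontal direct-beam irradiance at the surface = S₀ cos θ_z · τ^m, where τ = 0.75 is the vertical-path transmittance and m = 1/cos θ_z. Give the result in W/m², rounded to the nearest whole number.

1013 W/m²

cos θ_z = sin φ sin δ + cos φ cos δ cos H = (0.0506)(0.1149) + (0.9987)(0.9934)(0.9960) = 0.9940.
Air mass m = 1/cos θ_z = 1/0.9940 = 1.006; τ^m = 0.75^1.006 = 0.7487.
Surface direct beam = 1361 × 0.9940 × 0.7487 = 1012.87 W/m².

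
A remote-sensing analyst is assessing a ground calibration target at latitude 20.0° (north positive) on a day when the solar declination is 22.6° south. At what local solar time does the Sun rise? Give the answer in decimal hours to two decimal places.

6.58 h

−tan φ tan δ = −(0.3640)(-0.4163) = 0.1515; H_s = arccos(0.1515) = 81.29°.
Sunrise is at 12 − H_s/15 = 12 − 5.419 = 6.581 h local solar time.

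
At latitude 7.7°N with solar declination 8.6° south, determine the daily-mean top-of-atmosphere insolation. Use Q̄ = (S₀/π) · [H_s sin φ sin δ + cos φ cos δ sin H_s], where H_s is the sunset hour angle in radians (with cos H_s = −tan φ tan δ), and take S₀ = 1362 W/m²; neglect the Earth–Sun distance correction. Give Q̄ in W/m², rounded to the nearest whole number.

The sunset hour angle satisfies cos H_s = −tan φ tan δ = 0.0204, giving H_s = 88.83°. In radians, H_s = 1.5504.
H_s sin φ sin δ = 1.5504 × 0.1340 × -0.1495 = -0.0311.
cos φ cos δ sin H_s = 0.9910 × 0.9888 × 0.9998 = 0.9797.
Q̄ = (1362/π) × (-0.0311 + 0.9797) = 433.54 × 0.9486 = 411.26 W/m².

411 W/m²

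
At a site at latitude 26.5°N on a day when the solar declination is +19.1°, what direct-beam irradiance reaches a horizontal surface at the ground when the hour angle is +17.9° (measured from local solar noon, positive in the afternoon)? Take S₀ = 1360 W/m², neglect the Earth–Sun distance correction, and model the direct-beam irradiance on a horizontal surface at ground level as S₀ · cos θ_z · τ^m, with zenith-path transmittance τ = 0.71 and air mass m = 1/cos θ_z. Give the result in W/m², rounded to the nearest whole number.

902 W/m²

cos θ_z = sin φ sin δ + cos φ cos δ cos H = (0.4462)(0.3272) + (0.8949)(0.9449)(0.9516) = 0.9507.
Air mass m = 1/cos θ_z = 1/0.9507 = 1.052; τ^m = 0.71^1.052 = 0.6975.
Surface direct beam = 1360 × 0.9507 × 0.6975 = 901.83 W/m².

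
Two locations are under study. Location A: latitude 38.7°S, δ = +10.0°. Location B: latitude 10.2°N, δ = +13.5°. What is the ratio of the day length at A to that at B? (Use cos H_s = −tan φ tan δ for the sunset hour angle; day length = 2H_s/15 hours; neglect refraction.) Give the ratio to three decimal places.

A: H_s = arccos(−tan -38.7° · tan 10.0°) = 81.88°, so 2H_s/15 = 10.9173 h.
B: H_s = arccos(−tan 10.2° · tan 13.5°) = 92.48°, so 2H_s/15 = 12.3307 h.
Ratio A/B = 10.9173 / 12.3307 = 0.8854.

0.885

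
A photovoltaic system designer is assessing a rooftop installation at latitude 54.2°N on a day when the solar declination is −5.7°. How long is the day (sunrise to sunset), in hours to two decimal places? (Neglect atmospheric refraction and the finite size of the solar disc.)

10.94 hours

−tan φ tan δ = −(1.3865)(-0.0998) = 0.1384; H_s = arccos(0.1384) = 82.04°.
Day length = 2 H_s / 15° h⁻¹ = 164.08° / 15 = 10.939 h.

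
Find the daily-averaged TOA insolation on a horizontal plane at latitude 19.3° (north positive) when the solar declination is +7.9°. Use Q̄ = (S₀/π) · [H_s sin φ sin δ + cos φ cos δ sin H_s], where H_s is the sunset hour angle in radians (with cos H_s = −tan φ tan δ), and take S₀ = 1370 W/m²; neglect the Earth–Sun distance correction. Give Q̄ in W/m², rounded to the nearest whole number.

439 W/m²

−tan φ tan δ = −(0.3502)(0.1388) = -0.0486; H_s = arccos(-0.0486) = 92.79°. In radians, H_s = 1.6195.
H_s sin φ sin δ = 1.6195 × 0.3305 × 0.1374 = 0.0735.
cos φ cos δ sin H_s = 0.9438 × 0.9905 × 0.9988 = 0.9337.
Q̄ = (1370/π) × (0.0735 + 0.9337) = 436.08 × 1.0072 = 439.22 W/m².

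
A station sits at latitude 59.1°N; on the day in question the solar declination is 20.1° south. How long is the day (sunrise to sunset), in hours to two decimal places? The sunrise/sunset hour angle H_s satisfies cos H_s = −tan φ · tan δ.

6.97 hours

The sunset hour angle satisfies cos H_s = −tan φ tan δ = 0.6115, giving H_s = 52.30°.
Day length = 2 H_s / 15° h⁻¹ = 104.60° / 15 = 6.973 h.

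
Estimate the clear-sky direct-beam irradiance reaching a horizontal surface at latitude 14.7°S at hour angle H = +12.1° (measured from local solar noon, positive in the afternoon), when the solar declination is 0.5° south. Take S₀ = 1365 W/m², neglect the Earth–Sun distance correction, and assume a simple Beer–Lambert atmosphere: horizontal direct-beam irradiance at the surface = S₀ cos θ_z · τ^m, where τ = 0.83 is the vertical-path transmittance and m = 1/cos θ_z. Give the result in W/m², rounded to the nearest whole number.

1063 W/m²

cos θ_z = sin(-14.7°) sin(-0.5°) + cos(-14.7°) cos(-0.5°) cos(12.10°) = 0.0022 + 0.9457 = 0.9479.
Air mass m = 1/cos θ_z = 1/0.9479 = 1.055; τ^m = 0.83^1.055 = 0.8215.
Surface direct beam = 1365 × 0.9479 × 0.8215 = 1062.93 W/m².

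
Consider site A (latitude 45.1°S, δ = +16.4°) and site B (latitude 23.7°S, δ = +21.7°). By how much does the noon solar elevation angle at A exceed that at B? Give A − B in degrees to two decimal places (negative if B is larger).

A: 90° − |-45.1 − (16.4)| = 28.50°.
B: 90° − |-23.7 − (21.7)| = 44.60°.
A − B = 28.50 − 44.60 = -16.10°.

-16.10°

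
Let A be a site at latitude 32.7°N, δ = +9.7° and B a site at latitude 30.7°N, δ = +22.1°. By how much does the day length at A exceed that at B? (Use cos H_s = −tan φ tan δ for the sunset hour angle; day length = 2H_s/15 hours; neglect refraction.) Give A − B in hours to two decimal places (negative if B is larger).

-1.02 h

A: H_s = arccos(−tan 32.7° · tan 9.7°) = 96.30°, so 2H_s/15 = 12.8400 h.
B: H_s = arccos(−tan 30.7° · tan 22.1°) = 103.95°, so 2H_s/15 = 13.8600 h.
A − B = 12.8400 − 13.8600 = -1.0200 h.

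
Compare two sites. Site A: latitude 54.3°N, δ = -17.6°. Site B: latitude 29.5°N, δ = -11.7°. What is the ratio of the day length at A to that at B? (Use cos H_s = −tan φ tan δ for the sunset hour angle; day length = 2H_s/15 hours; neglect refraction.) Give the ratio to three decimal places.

0.766

A: H_s = arccos(−tan 54.3° · tan -17.6°) = 63.80°, so 2H_s/15 = 8.5067 h.
B: H_s = arccos(−tan 29.5° · tan -11.7°) = 83.27°, so 2H_s/15 = 11.1027 h.
Ratio A/B = 8.5067 / 11.1027 = 0.7662.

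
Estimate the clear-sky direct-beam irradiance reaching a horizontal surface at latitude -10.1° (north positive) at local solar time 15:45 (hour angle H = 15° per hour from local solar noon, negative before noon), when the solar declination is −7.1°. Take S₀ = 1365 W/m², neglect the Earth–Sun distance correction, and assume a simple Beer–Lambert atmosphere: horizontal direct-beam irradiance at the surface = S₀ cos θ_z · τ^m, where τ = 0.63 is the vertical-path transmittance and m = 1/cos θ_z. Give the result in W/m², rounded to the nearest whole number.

Hour angle H = 15° × (15.75 − 12) = 56.25°.
cos θ_z = sin φ sin δ + cos φ cos δ cos H = (-0.1754)(-0.1236) + (0.9845)(0.9923)(0.5556) = 0.5645.
Air mass m = 1/cos θ_z = 1/0.5645 = 1.771; τ^m = 0.63^1.771 = 0.4412.
Surface direct beam = 1365 × 0.5645 × 0.4412 = 339.96 W/m².

340 W/m²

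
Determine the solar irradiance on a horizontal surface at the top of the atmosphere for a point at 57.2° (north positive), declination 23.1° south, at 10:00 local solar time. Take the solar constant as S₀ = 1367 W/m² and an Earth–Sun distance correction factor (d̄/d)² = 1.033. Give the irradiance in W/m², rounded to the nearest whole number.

Hour angle H = 15° × (10 − 12) = -30.00°.
cos θ_z = sin φ sin δ + cos φ cos δ cos H = (0.8406)(-0.3923) + (0.5417)(0.9198)(0.8660) = 0.1017.
Top-of-atmosphere irradiance = S₀ (d̄/d)² cos θ_z = 1367 × 1.033 × 0.1017 = 143.61 W/m².

144 W/m²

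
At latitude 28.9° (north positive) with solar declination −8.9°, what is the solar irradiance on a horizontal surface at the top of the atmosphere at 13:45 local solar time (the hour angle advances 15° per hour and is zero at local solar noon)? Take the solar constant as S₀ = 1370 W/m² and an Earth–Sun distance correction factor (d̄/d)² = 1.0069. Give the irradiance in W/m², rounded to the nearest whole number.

967 W/m²

Hour angle H = 15° × (13.75 − 12) = 26.25°.
With φ = 28.9°, δ = -8.9°, H = 26.25°: sin φ sin δ = -0.0748, cos φ cos δ cos H = 0.7757, so cos θ_z = 0.7009.
Top-of-atmosphere irradiance = S₀ (d̄/d)² cos θ_z = 1370 × 1.0069 × 0.7009 = 966.86 W/m².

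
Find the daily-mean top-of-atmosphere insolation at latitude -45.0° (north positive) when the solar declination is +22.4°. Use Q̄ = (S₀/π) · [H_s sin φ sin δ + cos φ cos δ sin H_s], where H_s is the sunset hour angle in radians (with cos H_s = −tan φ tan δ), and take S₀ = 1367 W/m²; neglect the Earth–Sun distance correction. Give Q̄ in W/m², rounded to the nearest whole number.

The sunset hour angle satisfies cos H_s = −tan φ tan δ = 0.4122, giving H_s = 65.66°. In radians, H_s = 1.1460.
H_s sin φ sin δ = 1.1460 × -0.7071 × 0.3811 = -0.3088.
cos φ cos δ sin H_s = 0.7071 × 0.9245 × 0.9111 = 0.5956.
Q̄ = (1367/π) × (-0.3088 + 0.5956) = 435.13 × 0.2868 = 124.80 W/m².

125 W/m²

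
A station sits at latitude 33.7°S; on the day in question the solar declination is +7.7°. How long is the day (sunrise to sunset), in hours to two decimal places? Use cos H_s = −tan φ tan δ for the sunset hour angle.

The sunset hour angle satisfies cos H_s = −tan φ tan δ = 0.0902, giving H_s = 84.82°.
Day length = 2 H_s / 15° h⁻¹ = 169.64° / 15 = 11.309 h.

11.31 hours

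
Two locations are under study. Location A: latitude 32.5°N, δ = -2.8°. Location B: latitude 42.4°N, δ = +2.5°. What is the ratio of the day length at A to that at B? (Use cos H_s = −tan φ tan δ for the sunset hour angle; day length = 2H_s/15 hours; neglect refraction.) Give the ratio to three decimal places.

0.956

A: H_s = arccos(−tan 32.5° · tan -2.8°) = 88.21°, so 2H_s/15 = 11.7613 h.
B: H_s = arccos(−tan 42.4° · tan 2.5°) = 92.28°, so 2H_s/15 = 12.3040 h.
Ratio A/B = 11.7613 / 12.3040 = 0.9559.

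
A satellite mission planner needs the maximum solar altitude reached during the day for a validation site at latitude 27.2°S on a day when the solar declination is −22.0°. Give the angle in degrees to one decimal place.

At local solar noon the hour angle is zero, so the elevation is 90° − |φ − δ| = 90° − |-27.2° − (-22.0°)| = 90° − 5.2° = 84.8°.

84.8°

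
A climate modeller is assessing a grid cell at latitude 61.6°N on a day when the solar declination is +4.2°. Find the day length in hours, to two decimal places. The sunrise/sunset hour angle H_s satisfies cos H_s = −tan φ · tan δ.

13.04 hours

−tan φ tan δ = −(1.8495)(0.0734) = -0.1358; H_s = arccos(-0.1358) = 97.80°.
Day length = 2 H_s / 15° h⁻¹ = 195.60° / 15 = 13.040 h.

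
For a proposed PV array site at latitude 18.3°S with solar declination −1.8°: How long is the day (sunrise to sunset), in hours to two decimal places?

The sunset hour angle satisfies cos H_s = −tan φ tan δ = -0.0104, giving H_s = 90.60°.
Day length = 2 H_s / 15° h⁻¹ = 181.20° / 15 = 12.080 h.

12.08 hours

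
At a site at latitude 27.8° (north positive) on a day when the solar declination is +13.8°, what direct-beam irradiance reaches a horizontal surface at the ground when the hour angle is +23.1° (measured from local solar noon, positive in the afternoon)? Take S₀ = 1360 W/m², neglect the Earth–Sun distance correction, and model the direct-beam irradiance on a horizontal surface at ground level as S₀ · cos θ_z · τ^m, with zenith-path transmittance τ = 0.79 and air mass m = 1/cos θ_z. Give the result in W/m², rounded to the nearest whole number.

944 W/m²

cos θ_z = sin φ sin δ + cos φ cos δ cos H = (0.4664)(0.2385) + (0.8846)(0.9711)(0.9198) = 0.9014.
Air mass m = 1/cos θ_z = 1/0.9014 = 1.109; τ^m = 0.79^1.109 = 0.7700.
Surface direct beam = 1360 × 0.9014 × 0.7700 = 943.95 W/m².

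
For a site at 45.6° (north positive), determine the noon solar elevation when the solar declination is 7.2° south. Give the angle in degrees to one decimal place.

37.2°

At local solar noon the hour angle is zero, so the elevation is 90° − |φ − δ| = 90° − |45.6° − (-7.2°)| = 90° − 52.8° = 37.2°.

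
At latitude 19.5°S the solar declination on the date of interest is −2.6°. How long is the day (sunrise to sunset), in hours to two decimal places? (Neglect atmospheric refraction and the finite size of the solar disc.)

12.12 hours

cos H_s = −tan(-19.5°) · tan(-2.6°) = -0.0161, so H_s = arccos(-0.0161) = 90.92°.
Day length = 2 H_s / 15° h⁻¹ = 181.84° / 15 = 12.123 h.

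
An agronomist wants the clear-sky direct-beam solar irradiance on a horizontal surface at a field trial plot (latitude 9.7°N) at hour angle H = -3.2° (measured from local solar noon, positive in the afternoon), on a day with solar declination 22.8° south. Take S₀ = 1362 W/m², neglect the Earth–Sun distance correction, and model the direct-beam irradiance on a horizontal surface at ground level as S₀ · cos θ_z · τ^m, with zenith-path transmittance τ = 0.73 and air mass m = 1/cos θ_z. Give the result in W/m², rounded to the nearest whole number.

789 W/m²

cos θ_z = sin(9.7°) sin(-22.8°) + cos(9.7°) cos(-22.8°) cos(-3.20°) = -0.0653 + 0.9073 = 0.8420.
Air mass m = 1/cos θ_z = 1/0.8420 = 1.188; τ^m = 0.73^1.188 = 0.6881.
Surface direct beam = 1362 × 0.8420 × 0.6881 = 789.12 W/m².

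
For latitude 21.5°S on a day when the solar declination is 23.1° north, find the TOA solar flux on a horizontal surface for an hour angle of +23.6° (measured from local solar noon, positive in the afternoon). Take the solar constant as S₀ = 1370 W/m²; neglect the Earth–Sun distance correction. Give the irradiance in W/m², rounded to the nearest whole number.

877 W/m²

cos θ_z = sin(-21.5°) sin(23.1°) + cos(-21.5°) cos(23.1°) cos(23.60°) = -0.1438 + 0.7842 = 0.6404.
Top-of-atmosphere irradiance = S₀ cos θ_z = 1370 × 0.6404 = 877.35 W/m².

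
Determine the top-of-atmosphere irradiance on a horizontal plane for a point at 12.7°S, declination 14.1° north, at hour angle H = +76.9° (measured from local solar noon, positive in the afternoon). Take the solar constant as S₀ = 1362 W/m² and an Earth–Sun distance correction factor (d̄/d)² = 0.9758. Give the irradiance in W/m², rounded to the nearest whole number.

214 W/m²

cos θ_z = sin φ sin δ + cos φ cos δ cos H = (-0.2198)(0.2436) + (0.9755)(0.9699)(0.2267) = 0.1609.
Top-of-atmosphere irradiance = S₀ (d̄/d)² cos θ_z = 1362 × 0.9758 × 0.1609 = 213.84 W/m².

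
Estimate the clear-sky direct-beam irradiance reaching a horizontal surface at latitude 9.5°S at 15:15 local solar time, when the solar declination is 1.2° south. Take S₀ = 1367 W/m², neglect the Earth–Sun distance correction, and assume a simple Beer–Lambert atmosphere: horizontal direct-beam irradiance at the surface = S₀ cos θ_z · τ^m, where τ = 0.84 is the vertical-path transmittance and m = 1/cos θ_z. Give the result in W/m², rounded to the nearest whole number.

684 W/m²

Hour angle H = 15° × (15.25 − 12) = 48.75°.
With φ = -9.5°, δ = -1.2°, H = 48.75°: sin φ sin δ = 0.0035, cos φ cos δ cos H = 0.6502, so cos θ_z = 0.6537.
Air mass m = 1/cos θ_z = 1/0.6537 = 1.530; τ^m = 0.84^1.530 = 0.7659.
Surface direct beam = 1367 × 0.6537 × 0.7659 = 684.41 W/m².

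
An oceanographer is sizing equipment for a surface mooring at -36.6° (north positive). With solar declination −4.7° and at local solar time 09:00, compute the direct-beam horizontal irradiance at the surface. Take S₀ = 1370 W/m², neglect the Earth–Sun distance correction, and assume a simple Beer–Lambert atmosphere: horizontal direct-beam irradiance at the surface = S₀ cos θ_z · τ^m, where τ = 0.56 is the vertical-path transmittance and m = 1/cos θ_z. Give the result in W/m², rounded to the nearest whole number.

328 W/m²

Hour angle H = 15° × (9 − 12) = -45.00°.
With φ = -36.6°, δ = -4.7°, H = -45.00°: sin φ sin δ = 0.0489, cos φ cos δ cos H = 0.5658, so cos θ_z = 0.6147.
Air mass m = 1/cos θ_z = 1/0.6147 = 1.627; τ^m = 0.56^1.627 = 0.3893.
Surface direct beam = 1370 × 0.6147 × 0.3893 = 327.84 W/m².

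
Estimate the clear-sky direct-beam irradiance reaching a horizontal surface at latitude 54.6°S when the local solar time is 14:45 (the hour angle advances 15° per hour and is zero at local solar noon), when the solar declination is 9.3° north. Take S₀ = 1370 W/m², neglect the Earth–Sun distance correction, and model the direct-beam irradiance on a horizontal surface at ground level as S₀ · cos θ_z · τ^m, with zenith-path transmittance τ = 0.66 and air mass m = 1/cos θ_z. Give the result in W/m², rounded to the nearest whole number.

Hour angle H = 15° × (14.75 − 12) = 41.25°.
cos θ_z = sin φ sin δ + cos φ cos δ cos H = (-0.8151)(0.1616) + (0.5793)(0.9869)(0.7518) = 0.2981.
Air mass m = 1/cos θ_z = 1/0.2981 = 3.355; τ^m = 0.66^3.355 = 0.2481.
Surface direct beam = 1370 × 0.2981 × 0.2481 = 101.32 W/m².

101 W/m²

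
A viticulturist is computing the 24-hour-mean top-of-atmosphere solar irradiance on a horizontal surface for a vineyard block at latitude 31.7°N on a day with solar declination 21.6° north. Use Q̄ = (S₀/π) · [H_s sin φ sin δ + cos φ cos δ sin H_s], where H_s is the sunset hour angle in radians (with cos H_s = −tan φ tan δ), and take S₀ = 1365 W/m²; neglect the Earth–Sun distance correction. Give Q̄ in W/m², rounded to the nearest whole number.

−tan φ tan δ = −(0.6176)(0.3959) = -0.2445; H_s = arccos(-0.2445) = 104.15°. In radians, H_s = 1.8178.
H_s sin φ sin δ = 1.8178 × 0.5255 × 0.3681 = 0.3516.
cos φ cos δ sin H_s = 0.8508 × 0.9298 × 0.9696 = 0.7670.
Q̄ = (1365/π) × (0.3516 + 0.7670) = 434.49 × 1.1186 = 486.02 W/m².

486 W/m²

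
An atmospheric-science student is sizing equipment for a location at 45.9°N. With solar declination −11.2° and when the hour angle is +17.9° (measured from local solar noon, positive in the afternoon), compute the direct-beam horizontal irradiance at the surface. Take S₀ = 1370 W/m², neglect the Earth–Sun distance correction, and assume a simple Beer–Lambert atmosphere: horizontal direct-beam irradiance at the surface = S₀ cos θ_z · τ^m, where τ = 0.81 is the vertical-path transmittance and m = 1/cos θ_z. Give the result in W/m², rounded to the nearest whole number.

462 W/m²

cos θ_z = sin(45.9°) sin(-11.2°) + cos(45.9°) cos(-11.2°) cos(17.90°) = -0.1395 + 0.6496 = 0.5101.
Air mass m = 1/cos θ_z = 1/0.5101 = 1.960; τ^m = 0.81^1.960 = 0.6617.
Surface direct beam = 1370 × 0.5101 × 0.6617 = 462.42 W/m².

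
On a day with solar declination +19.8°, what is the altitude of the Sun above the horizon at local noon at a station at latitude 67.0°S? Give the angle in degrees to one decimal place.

At local solar noon the hour angle is zero, so the elevation is 90° − |φ − δ| = 90° − |-67.0° − (19.8°)| = 90° − 86.8° = 3.2°.

3.2°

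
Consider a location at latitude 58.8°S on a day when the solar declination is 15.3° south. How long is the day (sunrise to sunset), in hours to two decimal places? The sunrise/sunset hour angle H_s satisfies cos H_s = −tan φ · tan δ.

15.58 hours

−tan φ tan δ = −(-1.6512)(-0.2736) = -0.4518; H_s = arccos(-0.4518) = 116.86°.
Day length = 2 H_s / 15° h⁻¹ = 233.72° / 15 = 15.581 h.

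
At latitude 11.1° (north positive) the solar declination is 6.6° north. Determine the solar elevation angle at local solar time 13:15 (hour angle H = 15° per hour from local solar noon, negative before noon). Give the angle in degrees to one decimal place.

70.9°

Hour angle H = 15° × (13.25 − 12) = 18.75°.
cos θ_z = sin(11.1°) sin(6.6°) + cos(11.1°) cos(6.6°) cos(18.75°) = 0.0221 + 0.9231 = 0.9452.
θ_z = arccos(0.9452) = 19.06°, so the elevation is 90° − 19.06° = 70.94°.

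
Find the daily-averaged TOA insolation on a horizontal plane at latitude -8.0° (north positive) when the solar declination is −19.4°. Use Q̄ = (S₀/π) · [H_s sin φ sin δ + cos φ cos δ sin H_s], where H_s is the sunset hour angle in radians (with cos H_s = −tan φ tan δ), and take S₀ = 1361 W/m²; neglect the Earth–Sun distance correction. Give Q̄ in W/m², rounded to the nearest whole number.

The sunset hour angle satisfies cos H_s = −tan φ tan δ = -0.0495, giving H_s = 92.84°. In radians, H_s = 1.6204.
H_s sin φ sin δ = 1.6204 × -0.1392 × -0.3322 = 0.0749.
cos φ cos δ sin H_s = 0.9903 × 0.9432 × 0.9988 = 0.9329.
Q̄ = (1361/π) × (0.0749 + 0.9329) = 433.22 × 1.0078 = 436.60 W/m².

437 W/m²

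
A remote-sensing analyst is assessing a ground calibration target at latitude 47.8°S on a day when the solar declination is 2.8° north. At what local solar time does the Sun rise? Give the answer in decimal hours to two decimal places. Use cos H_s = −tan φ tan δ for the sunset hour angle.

6.21 h

−tan φ tan δ = −(-1.1028)(0.0489) = 0.0539; H_s = arccos(0.0539) = 86.91°.
Sunrise is at 12 − H_s/15 = 12 − 5.794 = 6.206 h local solar time.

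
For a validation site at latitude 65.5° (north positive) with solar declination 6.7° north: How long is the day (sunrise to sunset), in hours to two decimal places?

The sunset hour angle satisfies cos H_s = −tan φ tan δ = -0.2578, giving H_s = 104.94°.
Day length = 2 H_s / 15° h⁻¹ = 209.88° / 15 = 13.992 h.

13.99 hours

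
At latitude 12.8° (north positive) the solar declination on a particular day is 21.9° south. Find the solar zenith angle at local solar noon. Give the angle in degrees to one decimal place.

34.7°

At local solar noon the hour angle is zero, so the zenith angle is |φ − δ| = |12.8° − (-21.9°)| = 34.7°.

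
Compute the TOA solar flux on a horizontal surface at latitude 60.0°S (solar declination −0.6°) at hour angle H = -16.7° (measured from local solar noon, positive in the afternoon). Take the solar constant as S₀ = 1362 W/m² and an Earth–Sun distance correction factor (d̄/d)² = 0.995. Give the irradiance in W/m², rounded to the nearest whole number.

661 W/m²

With φ = -60.0°, δ = -0.6°, H = -16.70°: sin φ sin δ = 0.0091, cos φ cos δ cos H = 0.4789, so cos θ_z = 0.4880.
Top-of-atmosphere irradiance = S₀ (d̄/d)² cos θ_z = 1362 × 0.995 × 0.4880 = 661.33 W/m².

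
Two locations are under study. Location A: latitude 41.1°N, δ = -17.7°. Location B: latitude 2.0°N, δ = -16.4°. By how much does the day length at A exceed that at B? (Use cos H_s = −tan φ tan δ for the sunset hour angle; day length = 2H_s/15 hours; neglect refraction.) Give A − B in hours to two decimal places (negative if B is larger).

-2.08 h

A: H_s = arccos(−tan 41.1° · tan -17.7°) = 73.84°, so 2H_s/15 = 9.8453 h.
B: H_s = arccos(−tan 2.0° · tan -16.4°) = 89.41°, so 2H_s/15 = 11.9213 h.
A − B = 9.8453 − 11.9213 = -2.0760 h.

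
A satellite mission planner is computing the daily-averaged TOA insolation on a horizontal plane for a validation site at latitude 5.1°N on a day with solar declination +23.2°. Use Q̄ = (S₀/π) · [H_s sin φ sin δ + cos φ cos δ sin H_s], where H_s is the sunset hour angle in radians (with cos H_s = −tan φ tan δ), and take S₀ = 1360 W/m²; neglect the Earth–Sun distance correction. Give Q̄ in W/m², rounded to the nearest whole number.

cos H_s = −tan(5.1°) · tan(23.2°) = -0.0383, so H_s = arccos(-0.0383) = 92.19°. In radians, H_s = 1.6090.
H_s sin φ sin δ = 1.6090 × 0.0889 × 0.3939 = 0.0563.
cos φ cos δ sin H_s = 0.9960 × 0.9191 × 0.9993 = 0.9148.
Q̄ = (1360/π) × (0.0563 + 0.9148) = 432.90 × 0.9711 = 420.39 W/m².

420 W/m²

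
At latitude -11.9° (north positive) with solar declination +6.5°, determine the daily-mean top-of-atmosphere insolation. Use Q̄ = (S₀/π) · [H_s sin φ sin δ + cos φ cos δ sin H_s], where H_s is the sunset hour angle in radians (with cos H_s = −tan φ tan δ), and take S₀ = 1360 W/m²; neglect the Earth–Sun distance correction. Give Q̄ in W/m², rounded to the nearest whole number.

−tan φ tan δ = −(-0.2107)(0.1139) = 0.0240; H_s = arccos(0.0240) = 88.62°. In radians, H_s = 1.5467.
H_s sin φ sin δ = 1.5467 × -0.2062 × 0.1132 = -0.0361.
cos φ cos δ sin H_s = 0.9785 × 0.9936 × 0.9997 = 0.9719.
Q̄ = (1360/π) × (-0.0361 + 0.9719) = 432.90 × 0.9358 = 405.11 W/m².

405 W/m²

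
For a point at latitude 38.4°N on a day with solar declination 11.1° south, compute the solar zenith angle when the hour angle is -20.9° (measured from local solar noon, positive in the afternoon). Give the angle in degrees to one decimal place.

With φ = 38.4°, δ = -11.1°, H = -20.90°: sin φ sin δ = -0.1196, cos φ cos δ cos H = 0.7184, so cos θ_z = 0.5988.
θ_z = arccos(0.5988) = 53.22°.

53.2°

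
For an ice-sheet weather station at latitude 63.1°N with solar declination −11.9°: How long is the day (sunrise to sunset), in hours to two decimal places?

cos H_s = −tan(63.1°) · tan(-11.9°) = 0.4154, so H_s = arccos(0.4154) = 65.46°.
Day length = 2 H_s / 15° h⁻¹ = 130.92° / 15 = 8.728 h.

8.73 hours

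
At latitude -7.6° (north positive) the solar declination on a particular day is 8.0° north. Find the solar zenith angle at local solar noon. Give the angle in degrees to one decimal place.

At local solar noon the hour angle is zero, so the zenith angle is |φ − δ| = |-7.6° − (8.0°)| = 15.6°.

15.6°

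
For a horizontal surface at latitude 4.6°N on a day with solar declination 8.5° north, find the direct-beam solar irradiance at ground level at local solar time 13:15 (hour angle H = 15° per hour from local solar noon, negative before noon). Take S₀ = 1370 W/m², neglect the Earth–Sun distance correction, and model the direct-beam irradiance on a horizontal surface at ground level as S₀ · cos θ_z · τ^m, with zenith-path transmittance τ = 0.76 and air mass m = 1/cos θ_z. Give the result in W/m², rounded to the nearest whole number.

969 W/m²

Hour angle H = 15° × (13.25 − 12) = 18.75°.
cos θ_z = sin φ sin δ + cos φ cos δ cos H = (0.0802)(0.1478) + (0.9968)(0.9890)(0.9469) = 0.9453.
Air mass m = 1/cos θ_z = 1/0.9453 = 1.058; τ^m = 0.76^1.058 = 0.7480.
Surface direct beam = 1370 × 0.9453 × 0.7480 = 968.71 W/m².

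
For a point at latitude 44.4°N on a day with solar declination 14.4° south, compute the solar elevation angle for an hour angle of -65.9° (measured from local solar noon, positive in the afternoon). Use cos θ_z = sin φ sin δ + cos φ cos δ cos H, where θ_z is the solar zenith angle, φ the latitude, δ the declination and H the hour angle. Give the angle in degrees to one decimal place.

With φ = 44.4°, δ = -14.4°, H = -65.90°: sin φ sin δ = -0.1740, cos φ cos δ cos H = 0.2826, so cos θ_z = 0.1086.
θ_z = arccos(0.1086) = 83.77°, so the elevation is 90° − 83.77° = 6.23°.

6.2°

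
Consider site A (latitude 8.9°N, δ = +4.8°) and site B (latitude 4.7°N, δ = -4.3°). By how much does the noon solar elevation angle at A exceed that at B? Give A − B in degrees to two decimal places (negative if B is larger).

+4.90°

A: 90° − |8.9 − (4.8)| = 85.90°.
B: 90° − |4.7 − (-4.3)| = 81.00°.
A − B = 85.90 − 81.00 = 4.90°.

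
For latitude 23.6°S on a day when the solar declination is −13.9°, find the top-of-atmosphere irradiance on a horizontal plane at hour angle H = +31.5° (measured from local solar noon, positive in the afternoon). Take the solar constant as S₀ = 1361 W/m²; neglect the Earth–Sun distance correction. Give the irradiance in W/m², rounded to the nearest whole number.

With φ = -23.6°, δ = -13.9°, H = 31.50°: sin φ sin δ = 0.0962, cos φ cos δ cos H = 0.7584, so cos θ_z = 0.8546.
Top-of-atmosphere irradiance = S₀ cos θ_z = 1361 × 0.8546 = 1163.11 W/m².

1163 W/m²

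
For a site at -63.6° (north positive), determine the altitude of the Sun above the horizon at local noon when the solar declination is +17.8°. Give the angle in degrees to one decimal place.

8.6°

At local solar noon the hour angle is zero, so the elevation is 90° − |φ − δ| = 90° − |-63.6° − (17.8°)| = 90° − 81.4° = 8.6°.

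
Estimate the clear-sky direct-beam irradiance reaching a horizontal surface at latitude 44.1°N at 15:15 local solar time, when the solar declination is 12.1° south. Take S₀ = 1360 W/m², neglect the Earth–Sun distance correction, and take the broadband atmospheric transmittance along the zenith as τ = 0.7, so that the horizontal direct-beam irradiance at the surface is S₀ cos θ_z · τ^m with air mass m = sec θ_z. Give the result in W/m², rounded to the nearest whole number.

140 W/m²

Hour angle H = 15° × (15.25 − 12) = 48.75°.
cos θ_z = sin(44.1°) sin(-12.1°) + cos(44.1°) cos(-12.1°) cos(48.75°) = -0.1459 + 0.4630 = 0.3171.
Air mass m = 1/cos θ_z = 1/0.3171 = 3.154; τ^m = 0.7^3.154 = 0.3247.
Surface direct beam = 1360 × 0.3171 × 0.3247 = 140.03 W/m².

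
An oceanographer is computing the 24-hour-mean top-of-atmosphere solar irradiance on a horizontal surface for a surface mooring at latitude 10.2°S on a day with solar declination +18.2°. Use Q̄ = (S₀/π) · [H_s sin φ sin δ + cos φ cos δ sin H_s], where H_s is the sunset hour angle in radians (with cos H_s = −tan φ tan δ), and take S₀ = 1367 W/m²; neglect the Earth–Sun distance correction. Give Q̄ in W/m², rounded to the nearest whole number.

370 W/m²

−tan φ tan δ = −(-0.1799)(0.3288) = 0.0592; H_s = arccos(0.0592) = 86.61°. In radians, H_s = 1.5116.
H_s sin φ sin δ = 1.5116 × -0.1771 × 0.3123 = -0.0836.
cos φ cos δ sin H_s = 0.9842 × 0.9500 × 0.9982 = 0.9333.
Q̄ = (1367/π) × (-0.0836 + 0.9333) = 435.13 × 0.8497 = 369.73 W/m².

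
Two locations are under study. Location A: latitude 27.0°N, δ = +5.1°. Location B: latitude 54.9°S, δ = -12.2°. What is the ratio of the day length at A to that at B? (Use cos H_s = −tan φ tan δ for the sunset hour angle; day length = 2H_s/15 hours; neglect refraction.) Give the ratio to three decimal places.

A: H_s = arccos(−tan 27.0° · tan 5.1°) = 92.61°, so 2H_s/15 = 12.3480 h.
B: H_s = arccos(−tan -54.9° · tan -12.2°) = 107.92°, so 2H_s/15 = 14.3893 h.
Ratio A/B = 12.3480 / 14.3893 = 0.8581.

0.858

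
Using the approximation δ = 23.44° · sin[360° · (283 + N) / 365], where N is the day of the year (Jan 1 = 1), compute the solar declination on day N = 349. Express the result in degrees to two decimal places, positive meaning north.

-23.28°

360 × (283 + 349) / 365 = 623.342°; sin(623.342°) = -0.9933.
δ = 23.44 × -0.9933 = -23.283° ≈ -23.28°.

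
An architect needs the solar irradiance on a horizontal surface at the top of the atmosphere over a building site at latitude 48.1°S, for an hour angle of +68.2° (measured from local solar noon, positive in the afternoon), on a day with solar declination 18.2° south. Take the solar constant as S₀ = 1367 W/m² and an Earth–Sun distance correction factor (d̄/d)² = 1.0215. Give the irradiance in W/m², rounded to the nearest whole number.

With φ = -48.1°, δ = -18.2°, H = 68.20°: sin φ sin δ = 0.2325, cos φ cos δ cos H = 0.2356, so cos θ_z = 0.4681.
Top-of-atmosphere irradiance = S₀ (d̄/d)² cos θ_z = 1367 × 1.0215 × 0.4681 = 653.65 W/m².

654 W/m²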